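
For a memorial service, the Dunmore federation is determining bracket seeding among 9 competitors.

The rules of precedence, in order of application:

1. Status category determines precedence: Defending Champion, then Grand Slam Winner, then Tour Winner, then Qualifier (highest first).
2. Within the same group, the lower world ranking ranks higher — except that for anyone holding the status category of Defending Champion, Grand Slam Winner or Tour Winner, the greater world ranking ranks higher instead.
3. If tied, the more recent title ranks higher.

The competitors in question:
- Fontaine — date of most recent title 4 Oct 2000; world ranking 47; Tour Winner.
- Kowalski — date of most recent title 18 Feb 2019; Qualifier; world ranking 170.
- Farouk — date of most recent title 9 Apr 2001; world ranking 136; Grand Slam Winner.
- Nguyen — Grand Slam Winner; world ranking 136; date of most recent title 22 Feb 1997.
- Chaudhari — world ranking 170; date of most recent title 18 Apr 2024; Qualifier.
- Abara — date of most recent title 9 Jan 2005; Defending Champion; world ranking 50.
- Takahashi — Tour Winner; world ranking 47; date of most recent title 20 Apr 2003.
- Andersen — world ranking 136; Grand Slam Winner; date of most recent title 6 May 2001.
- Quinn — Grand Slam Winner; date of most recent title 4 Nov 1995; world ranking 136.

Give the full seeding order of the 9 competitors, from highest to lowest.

Abara, Andersen, Farouk, Nguyen, Quinn, Takahashi, Fontaine, Chaudhari, Kowalski

By status category: Abara (Defending Champion); then Andersen, Farouk, Nguyen and Quinn (Grand Slam Winner); then Takahashi and Fontaine (Tour Winner); then Chaudhari and Kowalski (Qualifier).
Andersen, Farouk, Nguyen and Quinn all have world ranking 136, so the next rule applies.
Among Andersen, Farouk, Nguyen and Quinn, by date of most recent title (later first): Andersen (6 May 2001) before Farouk (9 Apr 2001) before Nguyen (22 Feb 1997) before Quinn (4 Nov 1995).
Takahashi and Fontaine both have world ranking 47, so the next rule applies.
Among Takahashi and Fontaine, by date of most recent title (later first): Takahashi (20 Apr 2003) before Fontaine (4 Oct 2000).
Chaudhari and Kowalski both have world ranking 170, so the next rule applies.
Among Chaudhari and Kowalski, by date of most recent title (later first): Chaudhari (18 Apr 2024) before Kowalski (18 Feb 2019).
Full order: Abara, Andersen, Farouk, Nguyen, Quinn, Takahashi, Fontaine, Chaudhari, Kowalski.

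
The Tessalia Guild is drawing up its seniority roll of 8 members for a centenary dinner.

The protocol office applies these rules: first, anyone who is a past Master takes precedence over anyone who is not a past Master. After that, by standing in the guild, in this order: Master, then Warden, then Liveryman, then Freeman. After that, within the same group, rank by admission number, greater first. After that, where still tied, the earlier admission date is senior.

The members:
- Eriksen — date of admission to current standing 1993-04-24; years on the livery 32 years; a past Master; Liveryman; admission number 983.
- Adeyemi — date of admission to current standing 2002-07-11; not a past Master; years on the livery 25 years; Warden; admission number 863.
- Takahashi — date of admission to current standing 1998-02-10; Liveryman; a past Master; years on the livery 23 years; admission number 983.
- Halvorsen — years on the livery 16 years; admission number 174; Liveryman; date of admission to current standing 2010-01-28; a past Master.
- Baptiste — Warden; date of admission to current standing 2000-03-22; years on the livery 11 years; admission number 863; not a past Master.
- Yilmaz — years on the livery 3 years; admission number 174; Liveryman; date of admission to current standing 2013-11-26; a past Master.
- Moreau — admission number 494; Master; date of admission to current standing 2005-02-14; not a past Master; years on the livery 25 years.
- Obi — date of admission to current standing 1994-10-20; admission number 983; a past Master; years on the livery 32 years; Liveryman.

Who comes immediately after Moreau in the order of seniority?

By the first rule: Eriksen, Obi, Takahashi, Halvorsen and Yilmaz (each a past Master); then Moreau, Baptiste and Adeyemi (each not a past Master).
Eriksen, Obi, Takahashi, Halvorsen and Yilmaz are each Liveryman, so the next rule applies.
Among Eriksen, Obi, Takahashi, Halvorsen and Yilmaz, by admission number (higher first): Eriksen, Obi and Takahashi (983) before Halvorsen and Yilmaz (174).
Among Eriksen, Obi and Takahashi, by date of admission to current standing (earlier first): Eriksen (1993-04-24) before Obi (1994-10-20) before Takahashi (1998-02-10).
Among Halvorsen and Yilmaz, by date of admission to current standing (earlier first): Halvorsen (2010-01-28) before Yilmaz (2013-11-26).
Among Moreau, Baptiste and Adeyemi, by standing in the guild: Moreau (Master) before Baptiste and Adeyemi (Warden).
Baptiste and Adeyemi both have admission number 863, so the next rule applies.
Among Baptiste and Adeyemi, by date of admission to current standing (earlier first): Baptiste (2000-03-22) before Adeyemi (2002-07-11).
Order: Eriksen, Obi, Takahashi, Halvorsen, Yilmaz, Moreau, Baptiste, Adeyemi.

Baptiste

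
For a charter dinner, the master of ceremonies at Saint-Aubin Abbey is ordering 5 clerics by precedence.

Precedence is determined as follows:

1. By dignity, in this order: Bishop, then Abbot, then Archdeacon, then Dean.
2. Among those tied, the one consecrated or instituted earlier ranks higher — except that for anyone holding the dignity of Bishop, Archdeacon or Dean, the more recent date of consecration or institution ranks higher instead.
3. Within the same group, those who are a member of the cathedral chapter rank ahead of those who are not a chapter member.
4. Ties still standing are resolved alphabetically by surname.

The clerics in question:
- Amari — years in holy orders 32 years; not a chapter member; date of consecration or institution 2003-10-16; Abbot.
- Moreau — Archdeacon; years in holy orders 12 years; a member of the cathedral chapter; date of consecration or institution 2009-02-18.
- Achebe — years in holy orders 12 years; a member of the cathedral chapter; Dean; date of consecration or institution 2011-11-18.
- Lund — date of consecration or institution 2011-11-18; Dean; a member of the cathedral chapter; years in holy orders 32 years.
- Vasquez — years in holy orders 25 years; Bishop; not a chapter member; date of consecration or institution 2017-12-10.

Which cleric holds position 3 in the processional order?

Moreau

By dignity: Vasquez (Bishop); then Amari (Abbot); then Moreau (Archdeacon); then Achebe and Lund (Dean).
Achebe and Lund both have date of consecration or institution 2011-11-18, so the next rule applies.
Achebe and Lund are each a member of the cathedral chapter, so the next rule applies.
Among Achebe and Lund, alphabetically by surname: Achebe before Lund.
Order: Vasquez, Amari, Moreau, Achebe, Lund.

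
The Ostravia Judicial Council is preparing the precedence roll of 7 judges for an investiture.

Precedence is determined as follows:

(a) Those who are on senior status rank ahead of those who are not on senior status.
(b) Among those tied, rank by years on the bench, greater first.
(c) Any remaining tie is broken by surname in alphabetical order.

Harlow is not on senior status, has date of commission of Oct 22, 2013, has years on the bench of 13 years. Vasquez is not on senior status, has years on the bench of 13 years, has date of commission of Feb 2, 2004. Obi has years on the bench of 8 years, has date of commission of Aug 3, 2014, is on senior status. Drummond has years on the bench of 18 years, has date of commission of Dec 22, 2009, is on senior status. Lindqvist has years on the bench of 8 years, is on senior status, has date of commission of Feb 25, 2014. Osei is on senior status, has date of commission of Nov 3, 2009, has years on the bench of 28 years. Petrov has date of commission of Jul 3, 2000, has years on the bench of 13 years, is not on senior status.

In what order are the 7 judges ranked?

By the first rule: Osei, Drummond, Lindqvist and Obi (each on senior status); then Harlow, Petrov and Vasquez (each not on senior status).
Among Osei, Drummond, Lindqvist and Obi, by years on the bench (higher first): Osei (28 years) before Drummond (18 years) before Lindqvist and Obi (8 years).
Among Lindqvist and Obi, alphabetically by surname: Lindqvist before Obi.
Harlow, Petrov and Vasquez all have years on the bench 13 years, so the next rule applies.
Among Harlow, Petrov and Vasquez, alphabetically by surname: Harlow before Petrov before Vasquez.
Full order: Osei, Drummond, Lindqvist, Obi, Harlow, Petrov, Vasquez.

Osei, Drummond, Lindqvist, Obi, Harlow, Petrov, Vasquez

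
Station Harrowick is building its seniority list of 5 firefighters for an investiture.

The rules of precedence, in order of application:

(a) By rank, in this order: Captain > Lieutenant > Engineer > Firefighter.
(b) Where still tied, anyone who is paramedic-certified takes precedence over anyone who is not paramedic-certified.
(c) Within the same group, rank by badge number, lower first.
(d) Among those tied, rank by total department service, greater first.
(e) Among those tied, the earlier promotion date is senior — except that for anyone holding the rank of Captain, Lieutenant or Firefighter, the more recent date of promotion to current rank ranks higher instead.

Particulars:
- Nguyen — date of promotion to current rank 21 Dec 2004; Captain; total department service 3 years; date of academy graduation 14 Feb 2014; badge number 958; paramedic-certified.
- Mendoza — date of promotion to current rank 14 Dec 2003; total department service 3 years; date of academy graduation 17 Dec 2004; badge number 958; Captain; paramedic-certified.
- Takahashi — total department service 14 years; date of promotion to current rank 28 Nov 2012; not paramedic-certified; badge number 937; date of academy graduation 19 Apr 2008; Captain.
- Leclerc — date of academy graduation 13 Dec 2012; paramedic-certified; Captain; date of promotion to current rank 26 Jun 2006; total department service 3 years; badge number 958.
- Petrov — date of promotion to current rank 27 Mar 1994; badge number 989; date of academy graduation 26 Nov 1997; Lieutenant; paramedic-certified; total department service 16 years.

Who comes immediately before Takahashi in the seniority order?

Mendoza

By rank: Leclerc, Nguyen, Mendoza and Takahashi (Captain); then Petrov (Lieutenant).
Among Leclerc, Nguyen, Mendoza and Takahashi, paramedic-certified before not paramedic-certified: Leclerc, Nguyen and Mendoza (paramedic-certified) before Takahashi (not paramedic-certified).
Leclerc, Nguyen and Mendoza all have badge number 958, so the next rule applies.
Leclerc, Nguyen and Mendoza all have total department service 3 years, so the next rule applies.
Among Leclerc, Nguyen and Mendoza, by date of promotion to current rank (later first) (reversed rule for this group): Leclerc (26 Jun 2006) before Nguyen (21 Dec 2004) before Mendoza (14 Dec 2003).
Order: Leclerc, Nguyen, Mendoza, Takahashi, Petrov.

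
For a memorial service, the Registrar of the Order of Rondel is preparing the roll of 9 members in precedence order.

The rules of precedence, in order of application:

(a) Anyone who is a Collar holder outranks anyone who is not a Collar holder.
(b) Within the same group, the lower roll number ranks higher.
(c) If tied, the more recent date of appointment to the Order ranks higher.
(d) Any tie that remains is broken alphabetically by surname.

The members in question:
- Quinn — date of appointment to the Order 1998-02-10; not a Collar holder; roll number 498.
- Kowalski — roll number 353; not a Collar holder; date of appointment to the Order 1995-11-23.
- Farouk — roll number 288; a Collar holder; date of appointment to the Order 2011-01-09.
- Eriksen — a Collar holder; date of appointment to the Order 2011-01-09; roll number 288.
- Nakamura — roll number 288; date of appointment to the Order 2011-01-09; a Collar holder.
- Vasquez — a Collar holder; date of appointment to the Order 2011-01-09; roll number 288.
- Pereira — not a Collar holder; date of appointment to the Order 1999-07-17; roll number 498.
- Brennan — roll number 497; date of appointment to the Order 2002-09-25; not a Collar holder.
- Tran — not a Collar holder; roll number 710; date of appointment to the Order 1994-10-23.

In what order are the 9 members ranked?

By the first rule: Eriksen, Farouk, Nakamura and Vasquez (each a Collar holder); then Kowalski, Brennan, Pereira, Quinn and Tran (each not a Collar holder).
Eriksen, Farouk, Nakamura and Vasquez all have roll number 288, so the next rule applies.
Eriksen, Farouk, Nakamura and Vasquez all have date of appointment to the Order 2011-01-09, so the next rule applies.
Among Eriksen, Farouk, Nakamura and Vasquez, alphabetically by surname: Eriksen before Farouk before Nakamura before Vasquez.
Among Kowalski, Brennan, Pereira, Quinn and Tran, by roll number (lower first): Kowalski (353) before Brennan (497) before Pereira and Quinn (498) before Tran (710).
Among Pereira and Quinn, by date of appointment to the Order (later first): Pereira (1999-07-17) before Quinn (1998-02-10).
Full order: Eriksen, Farouk, Nakamura, Vasquez, Kowalski, Brennan, Pereira, Quinn, Tran.

Eriksen, Farouk, Nakamura, Vasquez, Kowalski, Brennan, Pereira, Quinn, Tran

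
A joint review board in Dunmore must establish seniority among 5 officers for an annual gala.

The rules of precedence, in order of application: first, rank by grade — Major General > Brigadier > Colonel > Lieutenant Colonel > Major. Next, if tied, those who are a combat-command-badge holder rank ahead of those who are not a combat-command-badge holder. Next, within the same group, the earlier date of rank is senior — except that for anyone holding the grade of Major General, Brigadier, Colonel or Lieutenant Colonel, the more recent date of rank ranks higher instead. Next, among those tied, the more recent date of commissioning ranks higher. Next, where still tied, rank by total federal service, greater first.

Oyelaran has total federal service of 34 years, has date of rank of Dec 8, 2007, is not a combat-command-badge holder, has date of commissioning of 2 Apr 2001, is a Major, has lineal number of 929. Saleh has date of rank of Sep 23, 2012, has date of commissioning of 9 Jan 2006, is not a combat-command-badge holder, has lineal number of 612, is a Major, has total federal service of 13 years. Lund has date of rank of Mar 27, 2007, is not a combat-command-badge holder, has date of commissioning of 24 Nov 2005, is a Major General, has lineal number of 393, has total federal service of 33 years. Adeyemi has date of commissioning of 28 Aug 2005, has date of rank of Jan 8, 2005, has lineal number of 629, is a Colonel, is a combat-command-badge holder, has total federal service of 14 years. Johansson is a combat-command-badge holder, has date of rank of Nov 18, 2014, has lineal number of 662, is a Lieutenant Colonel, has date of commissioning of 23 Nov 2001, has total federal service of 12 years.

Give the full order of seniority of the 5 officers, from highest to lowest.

Lund, Adeyemi, Johansson, Oyelaran, Saleh

By grade: Lund (Major General); then Adeyemi (Colonel); then Johansson (Lieutenant Colonel); then Oyelaran and Saleh (Major).
Oyelaran and Saleh are each not a combat-command-badge holder, so the next rule applies.
Among Oyelaran and Saleh, by date of rank (earlier first): Oyelaran (Dec 8, 2007) before Saleh (Sep 23, 2012).
Full order: Lund, Adeyemi, Johansson, Oyelaran, Saleh.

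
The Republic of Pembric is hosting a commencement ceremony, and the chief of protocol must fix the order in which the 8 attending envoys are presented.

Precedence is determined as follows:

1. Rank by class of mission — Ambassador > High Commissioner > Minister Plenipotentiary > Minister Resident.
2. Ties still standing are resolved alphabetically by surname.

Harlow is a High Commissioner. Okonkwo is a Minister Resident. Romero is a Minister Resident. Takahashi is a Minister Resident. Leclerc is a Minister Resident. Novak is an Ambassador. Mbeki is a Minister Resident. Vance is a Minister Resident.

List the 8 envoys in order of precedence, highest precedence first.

Novak, Harlow, Leclerc, Mbeki, Okonkwo, Romero, Takahashi, Vance

By class of mission: Novak (Ambassador); then Harlow (High Commissioner); then Leclerc, Mbeki, Okonkwo, Romero, Takahashi and Vance (Minister Resident).
Among Leclerc, Mbeki, Okonkwo, Romero, Takahashi and Vance, alphabetically by surname: Leclerc before Mbeki before Okonkwo before Romero before Takahashi before Vance.
Full order: Novak, Harlow, Leclerc, Mbeki, Okonkwo, Romero, Takahashi, Vance.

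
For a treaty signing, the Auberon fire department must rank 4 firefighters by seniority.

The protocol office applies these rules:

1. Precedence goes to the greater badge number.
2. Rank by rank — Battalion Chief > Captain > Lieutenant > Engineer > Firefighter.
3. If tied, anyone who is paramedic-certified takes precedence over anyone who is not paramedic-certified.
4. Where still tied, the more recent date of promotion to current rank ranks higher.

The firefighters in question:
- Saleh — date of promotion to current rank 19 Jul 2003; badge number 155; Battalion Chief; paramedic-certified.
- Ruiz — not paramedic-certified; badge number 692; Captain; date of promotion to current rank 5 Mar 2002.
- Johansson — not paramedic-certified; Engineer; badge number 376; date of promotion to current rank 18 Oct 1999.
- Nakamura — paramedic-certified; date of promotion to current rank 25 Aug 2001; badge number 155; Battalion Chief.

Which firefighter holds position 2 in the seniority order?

Johansson

By badge number (higher first): Ruiz (692); then Johansson (376); then Saleh and Nakamura (both 155).
Saleh and Nakamura are each Battalion Chief, so the next rule applies.
Saleh and Nakamura are each paramedic-certified, so the next rule applies.
Among Saleh and Nakamura, by date of promotion to current rank (later first): Saleh (19 Jul 2003) before Nakamura (25 Aug 2001).
Order: Ruiz, Johansson, Saleh, Nakamura.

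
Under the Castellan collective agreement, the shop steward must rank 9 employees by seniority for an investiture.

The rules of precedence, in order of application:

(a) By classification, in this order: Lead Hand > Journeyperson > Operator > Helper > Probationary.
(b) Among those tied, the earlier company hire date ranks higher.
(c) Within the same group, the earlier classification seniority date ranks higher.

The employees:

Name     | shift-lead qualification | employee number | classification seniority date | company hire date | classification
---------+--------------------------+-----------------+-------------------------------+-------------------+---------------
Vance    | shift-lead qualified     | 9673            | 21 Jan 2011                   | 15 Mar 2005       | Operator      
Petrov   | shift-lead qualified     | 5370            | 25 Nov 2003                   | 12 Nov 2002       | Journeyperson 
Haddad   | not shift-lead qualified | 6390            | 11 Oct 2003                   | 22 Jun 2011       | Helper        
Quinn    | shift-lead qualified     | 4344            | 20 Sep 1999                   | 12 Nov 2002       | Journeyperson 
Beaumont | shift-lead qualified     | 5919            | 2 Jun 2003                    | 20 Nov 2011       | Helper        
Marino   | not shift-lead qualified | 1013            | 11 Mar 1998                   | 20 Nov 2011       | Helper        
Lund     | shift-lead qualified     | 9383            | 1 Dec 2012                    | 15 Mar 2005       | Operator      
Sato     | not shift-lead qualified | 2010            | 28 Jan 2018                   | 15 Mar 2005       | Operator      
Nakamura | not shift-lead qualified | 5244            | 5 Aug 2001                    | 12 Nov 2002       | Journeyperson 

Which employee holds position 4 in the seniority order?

Vance

By classification: Quinn, Nakamura and Petrov (Journeyperson); then Vance, Lund and Sato (Operator); then Haddad, Marino and Beaumont (Helper).
Quinn, Nakamura and Petrov all have company hire date 12 Nov 2002, so the next rule applies.
Among Quinn, Nakamura and Petrov, by classification seniority date (earlier first): Quinn (20 Sep 1999) before Nakamura (5 Aug 2001) before Petrov (25 Nov 2003).
Vance, Lund and Sato all have company hire date 15 Mar 2005, so the next rule applies.
Among Vance, Lund and Sato, by classification seniority date (earlier first): Vance (21 Jan 2011) before Lund (1 Dec 2012) before Sato (28 Jan 2018).
Among Haddad, Marino and Beaumont, by company hire date (earlier first): Haddad (22 Jun 2011) before Marino and Beaumont (20 Nov 2011).
Among Marino and Beaumont, by classification seniority date (earlier first): Marino (11 Mar 1998) before Beaumont (2 Jun 2003).
Order: Quinn, Nakamura, Petrov, Vance, Lund, Sato, Haddad, Marino, Beaumont.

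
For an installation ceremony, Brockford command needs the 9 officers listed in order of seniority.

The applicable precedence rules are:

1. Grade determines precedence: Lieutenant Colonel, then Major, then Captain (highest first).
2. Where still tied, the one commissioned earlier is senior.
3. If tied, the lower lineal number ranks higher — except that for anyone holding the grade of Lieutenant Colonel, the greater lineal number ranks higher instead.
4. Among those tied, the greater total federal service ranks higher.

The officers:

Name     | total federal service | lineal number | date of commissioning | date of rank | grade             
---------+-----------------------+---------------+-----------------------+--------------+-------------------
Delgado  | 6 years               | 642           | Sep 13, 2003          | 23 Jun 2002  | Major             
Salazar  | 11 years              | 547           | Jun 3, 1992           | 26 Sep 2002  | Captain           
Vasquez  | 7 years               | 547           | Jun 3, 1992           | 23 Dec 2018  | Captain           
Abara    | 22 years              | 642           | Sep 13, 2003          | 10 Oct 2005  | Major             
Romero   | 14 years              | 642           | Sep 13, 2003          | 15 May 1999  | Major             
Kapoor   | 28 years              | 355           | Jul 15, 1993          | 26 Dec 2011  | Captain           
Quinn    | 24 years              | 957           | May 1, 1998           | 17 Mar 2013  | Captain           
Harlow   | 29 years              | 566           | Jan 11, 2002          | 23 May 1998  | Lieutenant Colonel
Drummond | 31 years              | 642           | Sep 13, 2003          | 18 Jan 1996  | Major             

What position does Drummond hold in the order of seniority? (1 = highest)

2

By grade: Harlow (Lieutenant Colonel); then Drummond, Abara, Romero and Delgado (Major); then Salazar, Vasquez, Kapoor and Quinn (Captain).
Drummond, Abara, Romero and Delgado all have date of commissioning Sep 13, 2003, so the next rule applies.
Drummond, Abara, Romero and Delgado all have lineal number 642, so the next rule applies.
Among Drummond, Abara, Romero and Delgado, by total federal service (higher first): Drummond (31 years) before Abara (22 years) before Romero (14 years) before Delgado (6 years).
Among Salazar, Vasquez, Kapoor and Quinn, by date of commissioning (earlier first): Salazar and Vasquez (Jun 3, 1992) before Kapoor (Jul 15, 1993) before Quinn (May 1, 1998).
Salazar and Vasquez both have lineal number 547, so the next rule applies.
Among Salazar and Vasquez, by total federal service (higher first): Salazar (11 years) before Vasquez (7 years).
Order: Harlow, Drummond, Abara, Romero, Delgado, Salazar, Vasquez, Kapoor, Quinn. So position 2.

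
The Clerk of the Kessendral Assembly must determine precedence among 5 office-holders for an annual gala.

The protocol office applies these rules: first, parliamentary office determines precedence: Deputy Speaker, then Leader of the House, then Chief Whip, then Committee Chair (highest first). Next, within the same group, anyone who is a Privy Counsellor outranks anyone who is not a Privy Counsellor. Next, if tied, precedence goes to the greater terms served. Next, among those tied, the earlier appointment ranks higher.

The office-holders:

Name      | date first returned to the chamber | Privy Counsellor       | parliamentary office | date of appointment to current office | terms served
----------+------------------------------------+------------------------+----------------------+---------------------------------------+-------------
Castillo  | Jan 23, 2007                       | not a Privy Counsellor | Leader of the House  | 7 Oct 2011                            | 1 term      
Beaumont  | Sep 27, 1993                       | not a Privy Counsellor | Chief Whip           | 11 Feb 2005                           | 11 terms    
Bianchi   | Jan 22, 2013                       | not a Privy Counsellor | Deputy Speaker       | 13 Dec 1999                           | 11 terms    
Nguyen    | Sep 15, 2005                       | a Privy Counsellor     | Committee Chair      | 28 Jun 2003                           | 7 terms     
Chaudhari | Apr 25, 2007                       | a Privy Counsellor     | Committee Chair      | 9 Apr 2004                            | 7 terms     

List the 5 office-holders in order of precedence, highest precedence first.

By parliamentary office: Bianchi (Deputy Speaker); then Castillo (Leader of the House); then Beaumont (Chief Whip); then Nguyen and Chaudhari (Committee Chair).
Nguyen and Chaudhari are each a Privy Counsellor, so the next rule applies.
Nguyen and Chaudhari both have terms served 7 terms, so the next rule applies.
Among Nguyen and Chaudhari, by date of appointment to current office (earlier first): Nguyen (28 Jun 2003) before Chaudhari (9 Apr 2004).
Full order: Bianchi, Castillo, Beaumont, Nguyen, Chaudhari.

Bianchi, Castillo, Beaumont, Nguyen, Chaudhari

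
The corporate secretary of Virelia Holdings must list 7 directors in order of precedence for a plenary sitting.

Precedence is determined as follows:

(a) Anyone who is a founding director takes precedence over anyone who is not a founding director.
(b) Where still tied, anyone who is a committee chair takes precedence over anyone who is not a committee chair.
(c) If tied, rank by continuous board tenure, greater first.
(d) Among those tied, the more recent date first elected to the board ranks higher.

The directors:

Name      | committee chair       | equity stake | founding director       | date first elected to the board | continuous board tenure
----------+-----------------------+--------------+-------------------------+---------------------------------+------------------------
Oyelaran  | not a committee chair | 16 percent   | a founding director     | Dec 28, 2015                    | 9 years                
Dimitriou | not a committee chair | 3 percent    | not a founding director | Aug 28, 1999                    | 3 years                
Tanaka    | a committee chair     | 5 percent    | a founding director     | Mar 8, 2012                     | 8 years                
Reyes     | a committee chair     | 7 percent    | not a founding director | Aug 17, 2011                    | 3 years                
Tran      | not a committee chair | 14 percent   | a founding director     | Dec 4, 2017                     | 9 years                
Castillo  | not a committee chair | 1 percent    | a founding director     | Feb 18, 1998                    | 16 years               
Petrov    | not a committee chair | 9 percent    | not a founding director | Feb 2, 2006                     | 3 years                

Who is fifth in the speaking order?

By the first rule: Tanaka, Castillo, Tran and Oyelaran (each a founding director); then Reyes, Petrov and Dimitriou (each not a founding director).
Among Tanaka, Castillo, Tran and Oyelaran, a committee chair before not a committee chair: Tanaka (a committee chair) before Castillo, Tran and Oyelaran (not a committee chair).
Among Castillo, Tran and Oyelaran, by continuous board tenure (higher first): Castillo (16 years) before Tran and Oyelaran (9 years).
Among Tran and Oyelaran, by date first elected to the board (later first): Tran (Dec 4, 2017) before Oyelaran (Dec 28, 2015).
Among Reyes, Petrov and Dimitriou, a committee chair before not a committee chair: Reyes (a committee chair) before Petrov and Dimitriou (not a committee chair).
Petrov and Dimitriou both have continuous board tenure 3 years, so the next rule applies.
Among Petrov and Dimitriou, by date first elected to the board (later first): Petrov (Feb 2, 2006) before Dimitriou (Aug 28, 1999).
Order: Tanaka, Castillo, Tran, Oyelaran, Reyes, Petrov, Dimitriou.

Reyes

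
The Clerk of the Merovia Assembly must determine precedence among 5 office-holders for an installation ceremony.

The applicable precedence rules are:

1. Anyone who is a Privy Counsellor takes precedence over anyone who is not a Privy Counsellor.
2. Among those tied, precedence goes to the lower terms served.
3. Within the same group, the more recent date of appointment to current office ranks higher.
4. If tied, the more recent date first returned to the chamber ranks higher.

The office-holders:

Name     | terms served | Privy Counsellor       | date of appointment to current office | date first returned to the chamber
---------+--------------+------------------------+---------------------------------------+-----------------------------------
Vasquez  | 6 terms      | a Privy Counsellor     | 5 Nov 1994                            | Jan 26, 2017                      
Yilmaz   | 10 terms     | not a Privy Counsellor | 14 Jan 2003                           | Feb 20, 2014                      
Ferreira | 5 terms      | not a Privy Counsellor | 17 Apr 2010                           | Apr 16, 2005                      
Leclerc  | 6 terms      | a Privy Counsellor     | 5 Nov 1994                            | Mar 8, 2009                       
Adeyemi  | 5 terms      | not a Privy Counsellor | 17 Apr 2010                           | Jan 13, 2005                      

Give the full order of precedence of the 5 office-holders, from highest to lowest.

Vasquez, Leclerc, Ferreira, Adeyemi, Yilmaz

By the first rule: Vasquez and Leclerc (both a Privy Counsellor); then Ferreira, Adeyemi and Yilmaz (each not a Privy Counsellor).
Vasquez and Leclerc both have terms served 6 terms, so the next rule applies.
Vasquez and Leclerc both have date of appointment to current office 5 Nov 1994, so the next rule applies.
Among Vasquez and Leclerc, by date first returned to the chamber (later first): Vasquez (Jan 26, 2017) before Leclerc (Mar 8, 2009).
Among Ferreira, Adeyemi and Yilmaz, by terms served (lower first): Ferreira and Adeyemi (5 terms) before Yilmaz (10 terms).
Ferreira and Adeyemi both have date of appointment to current office 17 Apr 2010, so the next rule applies.
Among Ferreira and Adeyemi, by date first returned to the chamber (later first): Ferreira (Apr 16, 2005) before Adeyemi (Jan 13, 2005).
Full order: Vasquez, Leclerc, Ferreira, Adeyemi, Yilmaz.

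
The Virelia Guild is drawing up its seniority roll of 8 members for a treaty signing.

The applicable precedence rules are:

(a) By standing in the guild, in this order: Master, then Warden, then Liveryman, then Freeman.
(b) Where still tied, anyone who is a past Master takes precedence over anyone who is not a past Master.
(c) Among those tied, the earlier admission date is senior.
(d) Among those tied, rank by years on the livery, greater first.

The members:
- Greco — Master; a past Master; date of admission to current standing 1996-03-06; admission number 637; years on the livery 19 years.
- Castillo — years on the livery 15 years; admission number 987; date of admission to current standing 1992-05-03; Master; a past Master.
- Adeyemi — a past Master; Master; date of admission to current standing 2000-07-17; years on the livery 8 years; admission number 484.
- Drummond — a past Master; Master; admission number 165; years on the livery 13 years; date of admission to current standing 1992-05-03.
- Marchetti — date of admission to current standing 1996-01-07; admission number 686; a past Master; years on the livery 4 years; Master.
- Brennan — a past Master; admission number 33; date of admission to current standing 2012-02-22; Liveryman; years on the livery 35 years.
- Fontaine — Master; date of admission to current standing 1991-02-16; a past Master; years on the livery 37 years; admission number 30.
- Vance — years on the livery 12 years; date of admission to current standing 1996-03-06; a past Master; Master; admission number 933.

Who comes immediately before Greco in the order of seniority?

By standing in the guild: Fontaine, Castillo, Drummond, Marchetti, Greco, Vance and Adeyemi (Master); then Brennan (Liveryman).
Fontaine, Castillo, Drummond, Marchetti, Greco, Vance and Adeyemi are each a past Master, so the next rule applies.
Among Fontaine, Castillo, Drummond, Marchetti, Greco, Vance and Adeyemi, by date of admission to current standing (earlier first): Fontaine (1991-02-16) before Castillo and Drummond (1992-05-03) before Marchetti (1996-01-07) before Greco and Vance (1996-03-06) before Adeyemi (2000-07-17).
Among Castillo and Drummond, by years on the livery (higher first): Castillo (15 years) before Drummond (13 years).
Among Greco and Vance, by years on the livery (higher first): Greco (19 years) before Vance (12 years).
Order: Fontaine, Castillo, Drummond, Marchetti, Greco, Vance, Adeyemi, Brennan.

Marchetti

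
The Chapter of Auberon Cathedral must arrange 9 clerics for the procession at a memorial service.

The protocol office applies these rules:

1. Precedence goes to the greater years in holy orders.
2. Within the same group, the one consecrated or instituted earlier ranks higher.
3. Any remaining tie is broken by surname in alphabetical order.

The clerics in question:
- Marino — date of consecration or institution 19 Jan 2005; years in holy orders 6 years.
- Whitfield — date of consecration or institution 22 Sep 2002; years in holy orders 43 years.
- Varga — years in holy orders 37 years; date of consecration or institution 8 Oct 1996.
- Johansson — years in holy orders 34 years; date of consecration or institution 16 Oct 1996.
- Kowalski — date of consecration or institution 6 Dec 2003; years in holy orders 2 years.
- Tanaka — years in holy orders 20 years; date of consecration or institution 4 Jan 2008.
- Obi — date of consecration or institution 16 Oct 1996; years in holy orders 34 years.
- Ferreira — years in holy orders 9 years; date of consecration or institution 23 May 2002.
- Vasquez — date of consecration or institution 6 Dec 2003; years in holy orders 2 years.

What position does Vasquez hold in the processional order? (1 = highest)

9

By years in holy orders (higher first): Whitfield (43 years); then Varga (37 years); then Johansson and Obi (both 34 years); then Tanaka (20 years); then Ferreira (9 years); then Marino (6 years); then Kowalski and Vasquez (both 2 years).
Johansson and Obi both have date of consecration or institution 16 Oct 1996, so the next rule applies.
Among Johansson and Obi, alphabetically by surname: Johansson before Obi.
Kowalski and Vasquez both have date of consecration or institution 6 Dec 2003, so the next rule applies.
Among Kowalski and Vasquez, alphabetically by surname: Kowalski before Vasquez.
Order: Whitfield, Varga, Johansson, Obi, Tanaka, Ferreira, Marino, Kowalski, Vasquez. So position 9.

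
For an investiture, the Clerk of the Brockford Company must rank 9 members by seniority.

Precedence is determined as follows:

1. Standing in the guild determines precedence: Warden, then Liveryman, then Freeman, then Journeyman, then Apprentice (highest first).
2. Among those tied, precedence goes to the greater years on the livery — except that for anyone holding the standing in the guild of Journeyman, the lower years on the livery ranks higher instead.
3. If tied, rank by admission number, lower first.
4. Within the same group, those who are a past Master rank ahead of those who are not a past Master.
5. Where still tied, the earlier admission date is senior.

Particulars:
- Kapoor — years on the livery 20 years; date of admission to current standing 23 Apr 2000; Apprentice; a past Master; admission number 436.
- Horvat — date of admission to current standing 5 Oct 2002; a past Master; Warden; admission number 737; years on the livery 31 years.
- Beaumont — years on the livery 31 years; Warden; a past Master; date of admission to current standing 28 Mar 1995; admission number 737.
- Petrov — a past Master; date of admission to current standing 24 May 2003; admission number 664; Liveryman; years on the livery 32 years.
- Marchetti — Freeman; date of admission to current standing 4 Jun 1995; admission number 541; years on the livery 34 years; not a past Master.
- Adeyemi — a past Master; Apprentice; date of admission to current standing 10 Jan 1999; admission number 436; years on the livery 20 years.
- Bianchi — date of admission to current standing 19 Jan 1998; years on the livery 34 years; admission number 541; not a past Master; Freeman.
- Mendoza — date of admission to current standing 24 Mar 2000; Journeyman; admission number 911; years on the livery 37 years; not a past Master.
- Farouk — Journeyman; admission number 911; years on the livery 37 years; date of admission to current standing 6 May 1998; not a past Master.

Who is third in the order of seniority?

By standing in the guild: Beaumont and Horvat (Warden); then Petrov (Liveryman); then Marchetti and Bianchi (Freeman); then Farouk and Mendoza (Journeyman); then Adeyemi and Kapoor (Apprentice).
Beaumont and Horvat both have years on the livery 31 years, so the next rule applies.
Beaumont and Horvat both have admission number 737, so the next rule applies.
Beaumont and Horvat are each a past Master, so the next rule applies.
Among Beaumont and Horvat, by date of admission to current standing (earlier first): Beaumont (28 Mar 1995) before Horvat (5 Oct 2002).
Marchetti and Bianchi both have years on the livery 34 years, so the next rule applies.
Marchetti and Bianchi both have admission number 541, so the next rule applies.
Marchetti and Bianchi are each not a past Master, so the next rule applies.
Among Marchetti and Bianchi, by date of admission to current standing (earlier first): Marchetti (4 Jun 1995) before Bianchi (19 Jan 1998).
Farouk and Mendoza both have years on the livery 37 years, so the next rule applies.
Farouk and Mendoza both have admission number 911, so the next rule applies.
Farouk and Mendoza are each not a past Master, so the next rule applies.
Among Farouk and Mendoza, by date of admission to current standing (earlier first): Farouk (6 May 1998) before Mendoza (24 Mar 2000).
Adeyemi and Kapoor both have years on the livery 20 years, so the next rule applies.
Adeyemi and Kapoor both have admission number 436, so the next rule applies.
Adeyemi and Kapoor are each a past Master, so the next rule applies.
Among Adeyemi and Kapoor, by date of admission to current standing (earlier first): Adeyemi (10 Jan 1999) before Kapoor (23 Apr 2000).
Order: Beaumont, Horvat, Petrov, Marchetti, Bianchi, Farouk, Mendoza, Adeyemi, Kapoor.

Petrov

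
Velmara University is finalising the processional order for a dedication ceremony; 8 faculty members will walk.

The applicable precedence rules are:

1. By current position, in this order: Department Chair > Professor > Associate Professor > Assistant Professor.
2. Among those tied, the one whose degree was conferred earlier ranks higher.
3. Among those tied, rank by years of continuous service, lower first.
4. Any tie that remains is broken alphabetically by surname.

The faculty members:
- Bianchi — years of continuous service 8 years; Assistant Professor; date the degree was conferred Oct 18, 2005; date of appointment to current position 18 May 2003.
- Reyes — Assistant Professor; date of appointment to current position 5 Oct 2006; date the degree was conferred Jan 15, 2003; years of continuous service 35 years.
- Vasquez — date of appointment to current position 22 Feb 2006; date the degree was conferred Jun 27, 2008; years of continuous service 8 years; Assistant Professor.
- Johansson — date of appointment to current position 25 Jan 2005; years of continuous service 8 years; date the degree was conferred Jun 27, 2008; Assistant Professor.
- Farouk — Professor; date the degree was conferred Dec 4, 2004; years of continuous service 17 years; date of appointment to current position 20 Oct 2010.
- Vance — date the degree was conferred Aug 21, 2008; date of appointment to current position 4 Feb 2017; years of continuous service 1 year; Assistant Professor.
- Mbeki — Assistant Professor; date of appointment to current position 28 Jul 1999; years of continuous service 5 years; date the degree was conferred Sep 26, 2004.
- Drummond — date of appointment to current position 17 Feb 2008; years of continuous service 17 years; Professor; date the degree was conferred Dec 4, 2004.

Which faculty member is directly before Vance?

Vasquez

By current position: Drummond and Farouk (Professor); then Reyes, Mbeki, Bianchi, Johansson, Vasquez and Vance (Assistant Professor).
Drummond and Farouk both have date the degree was conferred Dec 4, 2004, so the next rule applies.
Drummond and Farouk both have years of continuous service 17 years, so the next rule applies.
Among Drummond and Farouk, alphabetically by surname: Drummond before Farouk.
Among Reyes, Mbeki, Bianchi, Johansson, Vasquez and Vance, by date the degree was conferred (earlier first): Reyes (Jan 15, 2003) before Mbeki (Sep 26, 2004) before Bianchi (Oct 18, 2005) before Johansson and Vasquez (Jun 27, 2008) before Vance (Aug 21, 2008).
Johansson and Vasquez both have years of continuous service 8 years, so the next rule applies.
Among Johansson and Vasquez, alphabetically by surname: Johansson before Vasquez.
Order: Drummond, Farouk, Reyes, Mbeki, Bianchi, Johansson, Vasquez, Vance.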